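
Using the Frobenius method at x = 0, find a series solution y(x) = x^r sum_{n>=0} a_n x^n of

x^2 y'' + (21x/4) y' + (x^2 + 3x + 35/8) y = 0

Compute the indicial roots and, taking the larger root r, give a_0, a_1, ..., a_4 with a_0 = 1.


Write in Frobenius form y'' + (p(x)/x) y' + (q(x)/x^2) y = 0:
  p(x) = 21/4,  q(x) = x^2 + 3x + 35/8.
Indicial equation: r(r-1) + (21/4) r + (35/8) = 0 -> roots r_1 = -7/4, r_2 = -5/2.
Take r = r_1 = -7/4. Let y(x) = x^r sum_{n>=0} a_n x^n with a_0 = 1.
Substitute y = x^r sum a_n x^n and match x^{r+n}. The recurrence is
  D(n) a_n + 3 a_{n-1} + 1 a_{n-2} = 0,  where D(n) = (r+n)(r+n-1) + (21/4)(r+n) + (35/8).
  a_n = [-3 a_{n-1} - 1 a_{n-2}] / D(n).
Since the indicial polynomial factors as (r - r_1)(r - r_2), D(n) = (r_1 + n - r_1)(r_1 + n - r_2) = n(n + 3/4).
Evaluating step by step (a_0 = 1):
  n = 1: D(1) = 1(1 + 3/4) = 7/4; numerator = -3(1) = -3; a_1 = (-3)/(7/4) = -12/7
  n = 2: D(2) = 2(2 + 3/4) = 11/2; numerator = -3(-12/7) - 1(1) = 29/7; a_2 = (29/7)/(11/2) = 58/77
  n = 3: D(3) = 3(3 + 3/4) = 45/4; numerator = -3(58/77) - 1(-12/7) = -6/11; a_3 = (-6/11)/(45/4) = -8/165
  n = 4: D(4) = 4(4 + 3/4) = 19; numerator = -3(-8/165) - 1(58/77) = -234/385; a_4 = (-234/385)/(19) = -234/7315

r = -7/4; a_0 = 1; a_1 = -12/7; a_2 = 58/77; a_3 = -8/165; a_4 = -234/7315


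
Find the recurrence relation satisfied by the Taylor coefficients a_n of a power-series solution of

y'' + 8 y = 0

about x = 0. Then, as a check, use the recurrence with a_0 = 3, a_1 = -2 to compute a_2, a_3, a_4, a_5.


Substitute y = sum_n a_n x^n into y'' + (const) y = 0.
y''(x) = sum_{n>=0} (n+2)(n+1) a_{n+2} x^n.
The ODE becomes sum_n [(n+2)(n+1) a_{n+2} + 8 a_n] x^n = 0.
Setting each coefficient to zero gives the recurrence:
  (n+2)(n+1) a_{n+2} + 8 a_n = 0,
  a_{n+2} = -8 / ((n+1)(n+2)) a_n.

Check with a_0 = 3, a_1 = -2 (apply the recurrence for n = 0, 1, 2, 3): a_0 = 3, a_1 = -2, a_2 = -12, a_3 = 8/3, a_4 = 8, a_5 = -16/15.

a_{n+2} = -8/((n+1)(n+2)) * a_n; check: a_0 = 3, a_1 = -2, a_2 = -12, a_3 = 8/3, a_4 = 8, a_5 = -16/15


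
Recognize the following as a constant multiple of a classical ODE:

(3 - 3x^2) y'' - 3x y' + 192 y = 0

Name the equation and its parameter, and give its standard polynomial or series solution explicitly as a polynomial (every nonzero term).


All three coefficients share the factor 3; dividing through by 3 gives  (1 - x^2) y'' - x y' + 64 y = 0.
This matches the Chebyshev equation (1 - x^2) y'' - x y' + n^2 y = 0 (note the -x y' term, not -2x y') with n^2 = 64, so n = 8; the polynomial solution is T_8(x).
With y = sum_k a_k x^k, matching x^k gives (k+2)(k+1) a_{k+2} = (k^2 - n^2) a_k = (k - 8)(k + 8) a_k. The right side vanishes at k = 8, so the series with the parity of 8 terminates at degree 8.
Standard normalization: leading coefficient of T_n is 2^(n-1), so a_8 = 2^7 = 128. Work downward with a_k = (k+1)(k+2) a_{k+2} / ((k - 8)(k + 8)):
  a_6 = (7)(8)(128) / ((6 - 8)(6 + 8)) = 7168/(-28) = -256
  a_4 = (5)(6)(-256) / ((4 - 8)(4 + 8)) = -7680/(-48) = 160
  a_2 = (3)(4)(160) / ((2 - 8)(2 + 8)) = 1920/(-60) = -32
  a_0 = (1)(2)(-32) / ((0 - 8)(0 + 8)) = -64/(-64) = 1
Hence T_8(x) = 128 x^8 - 256 x^6 + 160 x^4 - 32 x^2 + 1.

T_8(x); series = 128 x^8 - 256 x^6 + 160 x^4 - 32 x^2 + 1


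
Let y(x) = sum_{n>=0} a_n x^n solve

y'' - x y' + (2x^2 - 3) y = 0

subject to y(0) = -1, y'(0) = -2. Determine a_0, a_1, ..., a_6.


Ansatz: y(x) = sum_{n>=0} a_n x^n, so y'(x) = sum_{n>=1} n a_n x^(n-1) and y''(x) = sum_{n>=2} n(n-1) a_n x^(n-2).
Substitute into P(x) y'' + Q(x) y' + R(x) y = 0 with P(x) = 1, Q(x) = -x, R(x) = 2x^2 - 3, and match powers of x.
Initial conditions: a_0 = -1, a_1 = -2.
Setting the coefficient of each power of x to zero and solving order by order (substituting the coefficients already found):
  x^0: 2 a_2 - 3 a_0 = 0  ->  2 a_2 = 3 a_0 = -3  ->  a_2 = -3/2
  x^1: 6 a_3 - 4 a_1 = 0  ->  6 a_3 = 4 a_1 = -8  ->  a_3 = -4/3
  x^2: 12 a_4 - 5 a_2 + 2 a_0 = 0  ->  12 a_4 = 5 a_2 - 2 a_0 = -11/2  ->  a_4 = -11/24
  x^3: 20 a_5 - 6 a_3 + 2 a_1 = 0  ->  20 a_5 = 6 a_3 - 2 a_1 = -4  ->  a_5 = -1/5
  x^4: 30 a_6 - 7 a_4 + 2 a_2 = 0  ->  30 a_6 = 7 a_4 - 2 a_2 = -5/24  ->  a_6 = -1/144
Truncated series: y(x) = -1 - 2 x - (3/2) x^2 - (4/3) x^3 - (11/24) x^4 - (1/5) x^5 - (1/144) x^6 + O(x^7).

a_0 = -1; a_1 = -2; a_2 = -3/2; a_3 = -4/3; a_4 = -11/24; a_5 = -1/5; a_6 = -1/144


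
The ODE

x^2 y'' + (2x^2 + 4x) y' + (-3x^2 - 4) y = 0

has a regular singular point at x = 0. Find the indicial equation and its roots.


Divide by x^2 to reach normal form y'' + P_1(x) y' + P_2(x) y = 0 with P_1(x) = 2 + 4/x and P_2(x) = -3 - 4/x^2.
x = 0 is a singular point because the y'-coefficient 2 + 4/x has a pole at x = 0 and the y-coefficient -3 - 4/x^2 has a pole at x = 0.
It is a regular singular point because x P_1(x) = p(x) = 2x + 4 and x^2 P_2(x) = q(x) = -3x^2 - 4 are polynomials, hence analytic at x = 0.
p(0) = 4,  q(0) = -4.
Indicial equation: r(r-1) + p(0) r + q(0) = 0, i.e. r^2 + (p(0) - 1) r + q(0) = 0, i.e. r^2 + 3 r - 4 = 0.
Discriminant: (3)^2 - 4(-4) = 25, so r = (-3 ± 5)/2.
Solving: r_1 = 1, r_2 = -4.

indicial: r^2 + 3 r - 4 = 0; roots r_1 = 1, r_2 = -4


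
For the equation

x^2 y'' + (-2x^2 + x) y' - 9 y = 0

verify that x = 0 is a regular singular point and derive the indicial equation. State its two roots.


Divide by x^2 to reach normal form y'' + P_1(x) y' + P_2(x) y = 0 with P_1(x) = -2 + 1/x and P_2(x) = -9/x^2.
x = 0 is a singular point because the y'-coefficient -2 + 1/x has a pole at x = 0 and the y-coefficient -9/x^2 has a pole at x = 0.
It is a regular singular point because x P_1(x) = p(x) = 1 - 2x and x^2 P_2(x) = q(x) = -9 are polynomials, hence analytic at x = 0.
p(0) = 1,  q(0) = -9.
Indicial equation: r(r-1) + p(0) r + q(0) = 0, i.e. r^2 + (p(0) - 1) r + q(0) = 0, i.e. r^2 - 9 = 0.
Discriminant: (0)^2 - 4(-9) = 36, so r = (0 ± 6)/2.
Solving: r_1 = 3, r_2 = -3.

indicial: r^2 - 9 = 0; roots r_1 = 3, r_2 = -3


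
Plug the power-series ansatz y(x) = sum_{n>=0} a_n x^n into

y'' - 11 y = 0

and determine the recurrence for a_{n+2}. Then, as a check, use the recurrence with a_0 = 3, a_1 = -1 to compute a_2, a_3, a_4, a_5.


Substitute y = sum_n a_n x^n into y'' + (const) y = 0.
y''(x) = sum_{n>=0} (n+2)(n+1) a_{n+2} x^n.
The ODE becomes sum_n [(n+2)(n+1) a_{n+2} - 11 a_n] x^n = 0.
Setting each coefficient to zero gives the recurrence:
  (n+2)(n+1) a_{n+2} - 11 a_n = 0,
  a_{n+2} = 11 / ((n+1)(n+2)) a_n.

Check with a_0 = 3, a_1 = -1 (apply the recurrence for n = 0, 1, 2, 3): a_0 = 3, a_1 = -1, a_2 = 33/2, a_3 = -11/6, a_4 = 121/8, a_5 = -121/120.

a_{n+2} = 11/((n+1)(n+2)) * a_n; check: a_0 = 3, a_1 = -1, a_2 = 33/2, a_3 = -11/6, a_4 = 121/8, a_5 = -121/120


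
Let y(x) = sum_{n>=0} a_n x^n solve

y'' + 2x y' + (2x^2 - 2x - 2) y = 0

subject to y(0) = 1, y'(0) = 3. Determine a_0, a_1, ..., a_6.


Ansatz: y(x) = sum_{n>=0} a_n x^n, so y'(x) = sum_{n>=1} n a_n x^(n-1) and y''(x) = sum_{n>=2} n(n-1) a_n x^(n-2).
Substitute into P(x) y'' + Q(x) y' + R(x) y = 0 with P(x) = 1, Q(x) = 2x, R(x) = 2x^2 - 2x - 2, and match powers of x.
Initial conditions: a_0 = 1, a_1 = 3.
Setting the coefficient of each power of x to zero and solving order by order (substituting the coefficients already found):
  x^0: 2 a_2 - 2 a_0 = 0  ->  2 a_2 = 2 a_0 = 2  ->  a_2 = 1
  x^1: 6 a_3 - 2 a_0 = 0  ->  6 a_3 = 2 a_0 = 2  ->  a_3 = 1/3
  x^2: 12 a_4 + 2 a_2 - 2 a_1 + 2 a_0 = 0  ->  12 a_4 = -2 a_2 + 2 a_1 - 2 a_0 = 2  ->  a_4 = 1/6
  x^3: 20 a_5 + 4 a_3 - 2 a_2 + 2 a_1 = 0  ->  20 a_5 = -4 a_3 + 2 a_2 - 2 a_1 = -16/3  ->  a_5 = -4/15
  x^4: 30 a_6 + 6 a_4 - 2 a_3 + 2 a_2 = 0  ->  30 a_6 = -6 a_4 + 2 a_3 - 2 a_2 = -7/3  ->  a_6 = -7/90
Truncated series: y(x) = 1 + 3 x + x^2 + (1/3) x^3 + (1/6) x^4 - (4/15) x^5 - (7/90) x^6 + O(x^7).

a_0 = 1; a_1 = 3; a_2 = 1; a_3 = 1/3; a_4 = 1/6; a_5 = -4/15; a_6 = -7/90


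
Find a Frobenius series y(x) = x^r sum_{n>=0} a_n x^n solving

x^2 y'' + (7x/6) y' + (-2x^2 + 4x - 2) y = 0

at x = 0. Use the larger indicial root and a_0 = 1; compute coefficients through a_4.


Write in Frobenius form y'' + (p(x)/x) y' + (q(x)/x^2) y = 0:
  p(x) = 7/6,  q(x) = -2x^2 + 4x - 2.
Indicial equation: r(r-1) + (7/6) r + (-2) = 0 -> roots r_1 = 4/3, r_2 = -3/2.
Take r = r_1 = 4/3. Let y(x) = x^r sum_{n>=0} a_n x^n with a_0 = 1.
Substitute y = x^r sum a_n x^n and match x^{r+n}. The recurrence is
  D(n) a_n + 4 a_{n-1} - 2 a_{n-2} = 0,  where D(n) = (r+n)(r+n-1) + (7/6)(r+n) + (-2).
  a_n = [-4 a_{n-1} + 2 a_{n-2}] / D(n).
Since the indicial polynomial factors as (r - r_1)(r - r_2), D(n) = (r_1 + n - r_1)(r_1 + n - r_2) = n(n + 17/6).
Evaluating step by step (a_0 = 1):
  n = 1: D(1) = 1(1 + 17/6) = 23/6; numerator = -4(1) = -4; a_1 = (-4)/(23/6) = -24/23
  n = 2: D(2) = 2(2 + 17/6) = 29/3; numerator = -4(-24/23) + 2(1) = 142/23; a_2 = (142/23)/(29/3) = 426/667
  n = 3: D(3) = 3(3 + 17/6) = 35/2; numerator = -4(426/667) + 2(-24/23) = -3096/667; a_3 = (-3096/667)/(35/2) = -6192/23345
  n = 4: D(4) = 4(4 + 17/6) = 82/3; numerator = -4(-6192/23345) + 2(426/667) = 54588/23345; a_4 = (54588/23345)/(82/3) = 81882/957145

r = 4/3; a_0 = 1; a_1 = -24/23; a_2 = 426/667; a_3 = -6192/23345; a_4 = 81882/957145


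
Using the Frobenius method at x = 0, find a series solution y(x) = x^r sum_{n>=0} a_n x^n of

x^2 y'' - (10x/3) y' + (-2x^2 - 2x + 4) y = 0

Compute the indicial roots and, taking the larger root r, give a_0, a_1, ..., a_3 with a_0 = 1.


Write in Frobenius form y'' + (p(x)/x) y' + (q(x)/x^2) y = 0:
  p(x) = -10/3,  q(x) = -2x^2 - 2x + 4.
Indicial equation: r(r-1) + (-10/3) r + (4) = 0 -> roots r_1 = 3, r_2 = 4/3.
Take r = r_1 = 3. Let y(x) = x^r sum_{n>=0} a_n x^n with a_0 = 1.
Substitute y = x^r sum a_n x^n and match x^{r+n}. The recurrence is
  D(n) a_n - 2 a_{n-1} - 2 a_{n-2} = 0,  where D(n) = (r+n)(r+n-1) + (-10/3)(r+n) + (4).
  a_n = [2 a_{n-1} + 2 a_{n-2}] / D(n).
Since the indicial polynomial factors as (r - r_1)(r - r_2), D(n) = (r_1 + n - r_1)(r_1 + n - r_2) = n(n + 5/3).
Evaluating step by step (a_0 = 1):
  n = 1: D(1) = 1(1 + 5/3) = 8/3; numerator = 2(1) = 2; a_1 = (2)/(8/3) = 3/4
  n = 2: D(2) = 2(2 + 5/3) = 22/3; numerator = 2(3/4) + 2(1) = 7/2; a_2 = (7/2)/(22/3) = 21/44
  n = 3: D(3) = 3(3 + 5/3) = 14; numerator = 2(21/44) + 2(3/4) = 27/11; a_3 = (27/11)/(14) = 27/154

r = 3; a_0 = 1; a_1 = 3/4; a_2 = 21/44; a_3 = 27/154


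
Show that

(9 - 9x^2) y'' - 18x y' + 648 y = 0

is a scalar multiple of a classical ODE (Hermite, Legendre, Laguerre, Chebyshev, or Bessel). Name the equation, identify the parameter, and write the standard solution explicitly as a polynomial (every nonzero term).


All three coefficients share the factor 9; dividing through by 9 gives  (1 - x^2) y'' - 2x y' + 72 y = 0.
This matches the Legendre equation (1 - x^2) y'' - 2x y' + n(n+1) y = 0 (note the -2x y' term) with n(n+1) = 72, so n = 8; the polynomial solution is P_8(x).
With y = sum_k a_k x^k, matching x^k gives (k+2)(k+1) a_{k+2} = [k(k+1) - n(n+1)] a_k = (k - 8)(k + 9) a_k. The right side vanishes at k = 8, so the series with the parity of 8 terminates at degree 8.
Standard normalization (P_n(1) = 1): leading coefficient (2n)!/(2^n (n!)^2) = 20922789888000/(256*1625702400) = 6435/128, so a_8 = 6435/128. Work downward with a_k = (k+1)(k+2) a_{k+2} / ((k - 8)(k + 9)):
  a_6 = (7)(8)(6435/128) / ((6 - 8)(6 + 9)) = (45045/16)/(-30) = -3003/32
  a_4 = (5)(6)(-3003/32) / ((4 - 8)(4 + 9)) = (-45045/16)/(-52) = 3465/64
  a_2 = (3)(4)(3465/64) / ((2 - 8)(2 + 9)) = (10395/16)/(-66) = -315/32
  a_0 = (1)(2)(-315/32) / ((0 - 8)(0 + 9)) = (-315/16)/(-72) = 35/128
Hence P_8(x) = 6435 x^8/128 - 3003 x^6/32 + 3465 x^4/64 - 315 x^2/32 + 35/128.

P_8(x); series = 6435 x^8/128 - 3003 x^6/32 + 3465 x^4/64 - 315 x^2/32 + 35/128


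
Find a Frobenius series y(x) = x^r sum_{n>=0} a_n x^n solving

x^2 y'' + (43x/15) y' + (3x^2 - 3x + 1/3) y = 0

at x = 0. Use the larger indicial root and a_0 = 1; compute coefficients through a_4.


Write in Frobenius form y'' + (p(x)/x) y' + (q(x)/x^2) y = 0:
  p(x) = 43/15,  q(x) = 3x^2 - 3x + 1/3.
Indicial equation: r(r-1) + (43/15) r + (1/3) = 0 -> roots r_1 = -1/5, r_2 = -5/3.
Take r = r_1 = -1/5. Let y(x) = x^r sum_{n>=0} a_n x^n with a_0 = 1.
Substitute y = x^r sum a_n x^n and match x^{r+n}. The recurrence is
  D(n) a_n - 3 a_{n-1} + 3 a_{n-2} = 0,  where D(n) = (r+n)(r+n-1) + (43/15)(r+n) + (1/3).
  a_n = [3 a_{n-1} - 3 a_{n-2}] / D(n).
Since the indicial polynomial factors as (r - r_1)(r - r_2), D(n) = (r_1 + n - r_1)(r_1 + n - r_2) = n(n + 22/15).
Evaluating step by step (a_0 = 1):
  n = 1: D(1) = 1(1 + 22/15) = 37/15; numerator = 3(1) = 3; a_1 = (3)/(37/15) = 45/37
  n = 2: D(2) = 2(2 + 22/15) = 104/15; numerator = 3(45/37) - 3(1) = 24/37; a_2 = (24/37)/(104/15) = 45/481
  n = 3: D(3) = 3(3 + 22/15) = 67/5; numerator = 3(45/481) - 3(45/37) = -1620/481; a_3 = (-1620/481)/(67/5) = -8100/32227
  n = 4: D(4) = 4(4 + 22/15) = 328/15; numerator = 3(-8100/32227) - 3(45/481) = -2565/2479; a_4 = (-2565/2479)/(328/15) = -38475/813112

r = -1/5; a_0 = 1; a_1 = 45/37; a_2 = 45/481; a_3 = -8100/32227; a_4 = -38475/813112


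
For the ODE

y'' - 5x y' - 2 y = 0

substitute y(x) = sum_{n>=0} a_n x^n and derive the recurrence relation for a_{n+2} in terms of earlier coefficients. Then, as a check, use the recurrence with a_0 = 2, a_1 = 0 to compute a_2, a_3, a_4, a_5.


Substitute y = sum_n a_n x^n.
y''(x) has coefficient (n+2)(n+1) a_{n+2} at x^n;
-5 x y'(x) has coefficient -5 n a_n at x^n (shift);
-2 y(x) has coefficient -2 a_n at x^n.
Matching x^n: (n+2)(n+1) a_{n+2} + (-5n - 2) a_n = 0.
Thus a_{n+2} = (5n + 2) / ((n+1)(n+2)) * a_n.

Check with a_0 = 2, a_1 = 0 (apply the recurrence for n = 0, 1, 2, 3): a_0 = 2, a_1 = 0, a_2 = 2, a_3 = 0, a_4 = 2, a_5 = 0.

a_(n+2) = (5n + 2) / ((n+1)(n+2)) * a_n; check: a_0 = 2, a_1 = 0, a_2 = 2, a_3 = 0, a_4 = 2, a_5 = 0


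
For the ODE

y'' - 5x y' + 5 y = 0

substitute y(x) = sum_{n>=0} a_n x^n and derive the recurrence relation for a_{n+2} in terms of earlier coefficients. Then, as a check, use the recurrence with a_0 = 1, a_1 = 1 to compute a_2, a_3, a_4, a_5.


Substitute y = sum_n a_n x^n.
y''(x) has coefficient (n+2)(n+1) a_{n+2} at x^n;
-5 x y'(x) has coefficient -5 n a_n at x^n (shift);
5 y(x) has coefficient 5 a_n at x^n.
Matching x^n: (n+2)(n+1) a_{n+2} + (-5n + 5) a_n = 0.
Thus a_{n+2} = (5n - 5) / ((n+1)(n+2)) * a_n.

Check with a_0 = 1, a_1 = 1 (apply the recurrence for n = 0, 1, 2, 3): a_0 = 1, a_1 = 1, a_2 = -5/2, a_3 = 0, a_4 = -25/24, a_5 = 0.

a_(n+2) = (5n - 5) / ((n+1)(n+2)) * a_n; check: a_0 = 1, a_1 = 1, a_2 = -5/2, a_3 = 0, a_4 = -25/24, a_5 = 0


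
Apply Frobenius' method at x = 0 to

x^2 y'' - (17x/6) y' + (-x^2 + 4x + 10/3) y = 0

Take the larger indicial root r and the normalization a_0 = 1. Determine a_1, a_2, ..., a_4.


Write in Frobenius form y'' + (p(x)/x) y' + (q(x)/x^2) y = 0:
  p(x) = -17/6,  q(x) = -x^2 + 4x + 10/3.
Indicial equation: r(r-1) + (-17/6) r + (10/3) = 0 -> roots r_1 = 5/2, r_2 = 4/3.
Take r = r_1 = 5/2. Let y(x) = x^r sum_{n>=0} a_n x^n with a_0 = 1.
Substitute y = x^r sum a_n x^n and match x^{r+n}. The recurrence is
  D(n) a_n + 4 a_{n-1} - 1 a_{n-2} = 0,  where D(n) = (r+n)(r+n-1) + (-17/6)(r+n) + (10/3).
  a_n = [-4 a_{n-1} + 1 a_{n-2}] / D(n).
Since the indicial polynomial factors as (r - r_1)(r - r_2), D(n) = (r_1 + n - r_1)(r_1 + n - r_2) = n(n + 7/6).
Evaluating step by step (a_0 = 1):
  n = 1: D(1) = 1(1 + 7/6) = 13/6; numerator = -4(1) = -4; a_1 = (-4)/(13/6) = -24/13
  n = 2: D(2) = 2(2 + 7/6) = 19/3; numerator = -4(-24/13) + 1(1) = 109/13; a_2 = (109/13)/(19/3) = 327/247
  n = 3: D(3) = 3(3 + 7/6) = 25/2; numerator = -4(327/247) + 1(-24/13) = -1764/247; a_3 = (-1764/247)/(25/2) = -3528/6175
  n = 4: D(4) = 4(4 + 7/6) = 62/3; numerator = -4(-3528/6175) + 1(327/247) = 1173/325; a_4 = (1173/325)/(62/3) = 3519/20150

r = 5/2; a_0 = 1; a_1 = -24/13; a_2 = 327/247; a_3 = -3528/6175; a_4 = 3519/20150


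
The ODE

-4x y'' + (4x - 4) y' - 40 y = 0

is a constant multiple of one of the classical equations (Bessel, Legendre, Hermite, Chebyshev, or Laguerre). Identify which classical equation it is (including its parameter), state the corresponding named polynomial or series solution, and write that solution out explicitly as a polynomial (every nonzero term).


All three coefficients share the factor -4; dividing through by -4 gives  x y'' + (1 - x) y' + 10 y = 0.
This matches the Laguerre equation x y'' + (1 - x) y' + n y = 0 with n = 10; the polynomial solution is L_10(x).
With y = sum_k a_k x^k, matching x^k gives (k+1)k a_{k+1} + (k+1) a_{k+1} - k a_k + n a_k = 0, i.e. (k+1)^2 a_{k+1} = (k - n) a_k = (k - 10) a_k. The right side vanishes at k = 10, so the series terminates at degree 10.
Standard normalization L_n(0) = 1 gives a_0 = 1. Work upward with a_{k+1} = (k - 10) a_k / (k+1)^2:
  a_1 = (0 - 10)(1) / 1^2 = -10/1 = -10
  a_2 = (1 - 10)(-10) / 2^2 = 90/4 = 45/2
  a_3 = (2 - 10)(45/2) / 3^2 = -180/9 = -20
  a_4 = (3 - 10)(-20) / 4^2 = 140/16 = 35/4
  a_5 = (4 - 10)(35/4) / 5^2 = (-105/2)/25 = -21/10
  a_6 = (5 - 10)(-21/10) / 6^2 = (21/2)/36 = 7/24
  a_7 = (6 - 10)(7/24) / 7^2 = (-7/6)/49 = -1/42
  a_8 = (7 - 10)(-1/42) / 8^2 = (1/14)/64 = 1/896
  a_9 = (8 - 10)(1/896) / 9^2 = (-1/448)/81 = -1/36288
  a_10 = (9 - 10)(-1/36288) / 10^2 = (1/36288)/100 = 1/3628800
Hence L_10(x) = x^10/3628800 - x^9/36288 + x^8/896 - x^7/42 + 7 x^6/24 - 21 x^5/10 + 35 x^4/4 - 20 x^3 + 45 x^2/2 - 10 x + 1.

L_10(x); series = x^10/3628800 - x^9/36288 + x^8/896 - x^7/42 + 7 x^6/24 - 21 x^5/10 + 35 x^4/4 - 20 x^3 + 45 x^2/2 - 10 x + 1


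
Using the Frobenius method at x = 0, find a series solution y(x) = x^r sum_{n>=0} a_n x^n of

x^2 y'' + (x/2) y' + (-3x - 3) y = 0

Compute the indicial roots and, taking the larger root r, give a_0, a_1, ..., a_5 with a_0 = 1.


Write in Frobenius form y'' + (p(x)/x) y' + (q(x)/x^2) y = 0:
  p(x) = 1/2,  q(x) = -3x - 3.
Indicial equation: r(r-1) + (1/2) r + (-3) = 0 -> roots r_1 = 2, r_2 = -3/2.
Take r = r_1 = 2. Let y(x) = x^r sum_{n>=0} a_n x^n with a_0 = 1.
Substitute y = x^r sum a_n x^n and match x^{r+n}. The recurrence is
  D(n) a_n - 3 a_{n-1} = 0,  where D(n) = (r+n)(r+n-1) + (1/2)(r+n) + (-3).
  a_n = 3 / D(n) * a_{n-1}.
Since the indicial polynomial factors as (r - r_1)(r - r_2), D(n) = (r_1 + n - r_1)(r_1 + n - r_2) = n(n + 7/2).
Evaluating step by step (a_0 = 1):
  n = 1: D(1) = 1(1 + 7/2) = 9/2; numerator = 3(1) = 3; a_1 = (3)/(9/2) = 2/3
  n = 2: D(2) = 2(2 + 7/2) = 11; numerator = 3(2/3) = 2; a_2 = (2)/(11) = 2/11
  n = 3: D(3) = 3(3 + 7/2) = 39/2; numerator = 3(2/11) = 6/11; a_3 = (6/11)/(39/2) = 4/143
  n = 4: D(4) = 4(4 + 7/2) = 30; numerator = 3(4/143) = 12/143; a_4 = (12/143)/(30) = 2/715
  n = 5: D(5) = 5(5 + 7/2) = 85/2; numerator = 3(2/715) = 6/715; a_5 = (6/715)/(85/2) = 12/60775

r = 2; a_0 = 1; a_1 = 2/3; a_2 = 2/11; a_3 = 4/143; a_4 = 2/715; a_5 = 12/60775


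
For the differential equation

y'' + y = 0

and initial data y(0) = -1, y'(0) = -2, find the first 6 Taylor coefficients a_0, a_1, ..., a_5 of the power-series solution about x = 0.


Ansatz: y(x) = sum_{n>=0} a_n x^n, so y'(x) = sum_{n>=1} n a_n x^(n-1) and y''(x) = sum_{n>=2} n(n-1) a_n x^(n-2).
Substitute into P(x) y'' + Q(x) y' + R(x) y = 0 with P(x) = 1, Q(x) = 0, R(x) = 1, and match powers of x.
Initial conditions: a_0 = -1, a_1 = -2.
Setting the coefficient of each power of x to zero and solving order by order (substituting the coefficients already found):
  x^0: 2 a_2 + a_0 = 0  ->  2 a_2 = -a_0 = 1  ->  a_2 = 1/2
  x^1: 6 a_3 + a_1 = 0  ->  6 a_3 = -a_1 = 2  ->  a_3 = 1/3
  x^2: 12 a_4 + a_2 = 0  ->  12 a_4 = -a_2 = -1/2  ->  a_4 = -1/24
  x^3: 20 a_5 + a_3 = 0  ->  20 a_5 = -a_3 = -1/3  ->  a_5 = -1/60
Truncated series: y(x) = -1 - 2 x + (1/2) x^2 + (1/3) x^3 - (1/24) x^4 - (1/60) x^5 + O(x^6).

a_0 = -1; a_1 = -2; a_2 = 1/2; a_3 = 1/3; a_4 = -1/24; a_5 = -1/60


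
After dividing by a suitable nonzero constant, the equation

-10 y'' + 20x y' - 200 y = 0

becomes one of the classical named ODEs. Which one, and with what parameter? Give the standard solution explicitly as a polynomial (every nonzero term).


All three coefficients share the factor -10; dividing through by -10 gives  y'' - 2x y' + 20 y = 0.
This matches the Hermite equation y'' - 2x y' + 2n y = 0 with 2n = 20, so n = 10; the polynomial solution is H_10(x).
With y = sum_k a_k x^k, matching x^k gives (k+2)(k+1) a_{k+2} = 2(k - n) a_k = 2(k - 10) a_k. The right side vanishes at k = 10, so the series with the parity of 10 terminates at degree 10.
Standard normalization: leading coefficient of H_n is 2^n, so a_10 = 2^10 = 1024. Work downward with a_k = (k+1)(k+2) a_{k+2} / (2(k - n)):
  a_8 = (9)(10)(1024) / (2(8 - 10)) = 92160/(-4) = -23040
  a_6 = (7)(8)(-23040) / (2(6 - 10)) = -1290240/(-8) = 161280
  a_4 = (5)(6)(161280) / (2(4 - 10)) = 4838400/(-12) = -403200
  a_2 = (3)(4)(-403200) / (2(2 - 10)) = -4838400/(-16) = 302400
  a_0 = (1)(2)(302400) / (2(0 - 10)) = 604800/(-20) = -30240
Hence H_10(x) = 1024 x^10 - 23040 x^8 + 161280 x^6 - 403200 x^4 + 302400 x^2 - 30240.

H_10(x); series = 1024 x^10 - 23040 x^8 + 161280 x^6 - 403200 x^4 + 302400 x^2 - 30240


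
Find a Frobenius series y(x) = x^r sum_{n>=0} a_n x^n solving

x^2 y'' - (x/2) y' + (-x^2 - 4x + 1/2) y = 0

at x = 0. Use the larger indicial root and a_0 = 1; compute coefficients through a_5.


Write in Frobenius form y'' + (p(x)/x) y' + (q(x)/x^2) y = 0:
  p(x) = -1/2,  q(x) = -x^2 - 4x + 1/2.
Indicial equation: r(r-1) + (-1/2) r + (1/2) = 0 -> roots r_1 = 1, r_2 = 1/2.
Take r = r_1 = 1. Let y(x) = x^r sum_{n>=0} a_n x^n with a_0 = 1.
Substitute y = x^r sum a_n x^n and match x^{r+n}. The recurrence is
  D(n) a_n - 4 a_{n-1} - 1 a_{n-2} = 0,  where D(n) = (r+n)(r+n-1) + (-1/2)(r+n) + (1/2).
  a_n = [4 a_{n-1} + 1 a_{n-2}] / D(n).
Since the indicial polynomial factors as (r - r_1)(r - r_2), D(n) = (r_1 + n - r_1)(r_1 + n - r_2) = n(n + 1/2).
Evaluating step by step (a_0 = 1):
  n = 1: D(1) = 1(1 + 1/2) = 3/2; numerator = 4(1) = 4; a_1 = (4)/(3/2) = 8/3
  n = 2: D(2) = 2(2 + 1/2) = 5; numerator = 4(8/3) + 1(1) = 35/3; a_2 = (35/3)/(5) = 7/3
  n = 3: D(3) = 3(3 + 1/2) = 21/2; numerator = 4(7/3) + 1(8/3) = 12; a_3 = (12)/(21/2) = 8/7
  n = 4: D(4) = 4(4 + 1/2) = 18; numerator = 4(8/7) + 1(7/3) = 145/21; a_4 = (145/21)/(18) = 145/378
  n = 5: D(5) = 5(5 + 1/2) = 55/2; numerator = 4(145/378) + 1(8/7) = 506/189; a_5 = (506/189)/(55/2) = 92/945

r = 1; a_0 = 1; a_1 = 8/3; a_2 = 7/3; a_3 = 8/7; a_4 = 145/378; a_5 = 92/945


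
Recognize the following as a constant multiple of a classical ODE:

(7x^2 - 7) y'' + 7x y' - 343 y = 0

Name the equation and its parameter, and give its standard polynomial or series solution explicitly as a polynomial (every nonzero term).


All three coefficients share the factor -7; dividing through by -7 gives  (1 - x^2) y'' - x y' + 49 y = 0.
This matches the Chebyshev equation (1 - x^2) y'' - x y' + n^2 y = 0 (note the -x y' term, not -2x y') with n^2 = 49, so n = 7; the polynomial solution is T_7(x).
With y = sum_k a_k x^k, matching x^k gives (k+2)(k+1) a_{k+2} = (k^2 - n^2) a_k = (k - 7)(k + 7) a_k. The right side vanishes at k = 7, so the series with the parity of 7 terminates at degree 7.
Standard normalization: leading coefficient of T_n is 2^(n-1), so a_7 = 2^6 = 64. Work downward with a_k = (k+1)(k+2) a_{k+2} / ((k - 7)(k + 7)):
  a_5 = (6)(7)(64) / ((5 - 7)(5 + 7)) = 2688/(-24) = -112
  a_3 = (4)(5)(-112) / ((3 - 7)(3 + 7)) = -2240/(-40) = 56
  a_1 = (2)(3)(56) / ((1 - 7)(1 + 7)) = 336/(-48) = -7
Hence T_7(x) = 64 x^7 - 112 x^5 + 56 x^3 - 7 x.

T_7(x); series = 64 x^7 - 112 x^5 + 56 x^3 - 7 x


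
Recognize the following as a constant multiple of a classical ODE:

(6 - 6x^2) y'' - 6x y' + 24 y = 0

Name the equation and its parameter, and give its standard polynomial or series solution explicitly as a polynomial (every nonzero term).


All three coefficients share the factor 6; dividing through by 6 gives  (1 - x^2) y'' - x y' + 4 y = 0.
This matches the Chebyshev equation (1 - x^2) y'' - x y' + n^2 y = 0 (note the -x y' term, not -2x y') with n^2 = 4, so n = 2; the polynomial solution is T_2(x).
With y = sum_k a_k x^k, matching x^k gives (k+2)(k+1) a_{k+2} = (k^2 - n^2) a_k = (k - 2)(k + 2) a_k. The right side vanishes at k = 2, so the series with the parity of 2 terminates at degree 2.
Standard normalization: leading coefficient of T_n is 2^(n-1), so a_2 = 2^1 = 2. Work downward with a_k = (k+1)(k+2) a_{k+2} / ((k - 2)(k + 2)):
  a_0 = (1)(2)(2) / ((0 - 2)(0 + 2)) = 4/(-4) = -1
Hence T_2(x) = 2 x^2 - 1.

T_2(x); series = 2 x^2 - 1


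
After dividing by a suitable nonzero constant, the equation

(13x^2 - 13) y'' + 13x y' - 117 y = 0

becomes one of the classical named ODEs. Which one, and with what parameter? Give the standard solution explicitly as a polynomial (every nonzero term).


All three coefficients share the factor -13; dividing through by -13 gives  (1 - x^2) y'' - x y' + 9 y = 0.
This matches the Chebyshev equation (1 - x^2) y'' - x y' + n^2 y = 0 (note the -x y' term, not -2x y') with n^2 = 9, so n = 3; the polynomial solution is T_3(x).
With y = sum_k a_k x^k, matching x^k gives (k+2)(k+1) a_{k+2} = (k^2 - n^2) a_k = (k - 3)(k + 3) a_k. The right side vanishes at k = 3, so the series with the parity of 3 terminates at degree 3.
Standard normalization: leading coefficient of T_n is 2^(n-1), so a_3 = 2^2 = 4. Work downward with a_k = (k+1)(k+2) a_{k+2} / ((k - 3)(k + 3)):
  a_1 = (2)(3)(4) / ((1 - 3)(1 + 3)) = 24/(-8) = -3
Hence T_3(x) = 4 x^3 - 3 x.

T_3(x); series = 4 x^3 - 3 x


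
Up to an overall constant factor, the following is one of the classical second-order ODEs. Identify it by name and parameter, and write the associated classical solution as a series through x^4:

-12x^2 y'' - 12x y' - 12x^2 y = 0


All three coefficients share the factor -12; dividing through by -12 gives  x^2 y'' + x y' + x^2 y = 0.
This matches the Bessel equation x^2 y'' + x y' + (x^2 - nu^2) y = 0 with nu^2 = 0, so nu = 0; the solution bounded at x = 0 is J_0(x).
Frobenius at x = 0: indicial roots ±nu; for r = nu the recurrence k(k + 2nu) c_k = -c_{k-2} gives the standard series J_nu(x) = sum_{k>=0} (-1)^k / (k! (k+nu)!) (x/2)^(2k+nu). Evaluate the first 3 terms:
  k = 0: (-1)^0 / (0! * 0! * 2^0) x^0 = 1/(1*1*1) x^0 = (1) x^0
  k = 1: (-1)^1 / (1! * 1! * 2^2) x^2 = -1/(1*1*4) x^2 = (-1/4) x^2
  k = 2: (-1)^2 / (2! * 2! * 2^4) x^4 = 1/(2*2*16) x^4 = (1/64) x^4
Hence J_0(x) = x^4/64 - x^2/4 + 1 + ....

J_0(x); series = x^4/64 - x^2/4 + 1


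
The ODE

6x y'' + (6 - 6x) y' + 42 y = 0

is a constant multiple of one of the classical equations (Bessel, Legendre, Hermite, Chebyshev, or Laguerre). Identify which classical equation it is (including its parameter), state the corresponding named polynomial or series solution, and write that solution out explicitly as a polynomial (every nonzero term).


All three coefficients share the factor 6; dividing through by 6 gives  x y'' + (1 - x) y' + 7 y = 0.
This matches the Laguerre equation x y'' + (1 - x) y' + n y = 0 with n = 7; the polynomial solution is L_7(x).
With y = sum_k a_k x^k, matching x^k gives (k+1)k a_{k+1} + (k+1) a_{k+1} - k a_k + n a_k = 0, i.e. (k+1)^2 a_{k+1} = (k - n) a_k = (k - 7) a_k. The right side vanishes at k = 7, so the series terminates at degree 7.
Standard normalization L_n(0) = 1 gives a_0 = 1. Work upward with a_{k+1} = (k - 7) a_k / (k+1)^2:
  a_1 = (0 - 7)(1) / 1^2 = -7/1 = -7
  a_2 = (1 - 7)(-7) / 2^2 = 42/4 = 21/2
  a_3 = (2 - 7)(21/2) / 3^2 = (-105/2)/9 = -35/6
  a_4 = (3 - 7)(-35/6) / 4^2 = (70/3)/16 = 35/24
  a_5 = (4 - 7)(35/24) / 5^2 = (-35/8)/25 = -7/40
  a_6 = (5 - 7)(-7/40) / 6^2 = (7/20)/36 = 7/720
  a_7 = (6 - 7)(7/720) / 7^2 = (-7/720)/49 = -1/5040
Hence L_7(x) = -x^7/5040 + 7 x^6/720 - 7 x^5/40 + 35 x^4/24 - 35 x^3/6 + 21 x^2/2 - 7 x + 1.

L_7(x); series = -x^7/5040 + 7 x^6/720 - 7 x^5/40 + 35 x^4/24 - 35 x^3/6 + 21 x^2/2 - 7 x + 1


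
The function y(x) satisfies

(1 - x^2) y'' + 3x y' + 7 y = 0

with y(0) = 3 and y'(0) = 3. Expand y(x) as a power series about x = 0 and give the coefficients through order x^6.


Ansatz: y(x) = sum_{n>=0} a_n x^n, so y'(x) = sum_{n>=1} n a_n x^(n-1) and y''(x) = sum_{n>=2} n(n-1) a_n x^(n-2).
Substitute into P(x) y'' + Q(x) y' + R(x) y = 0 with P(x) = 1 - x^2, Q(x) = 3x, R(x) = 7, and match powers of x.
Initial conditions: a_0 = 3, a_1 = 3.
Setting the coefficient of each power of x to zero and solving order by order (substituting the coefficients already found):
  x^0: 2 a_2 + 7 a_0 = 0  ->  2 a_2 = -7 a_0 = -21  ->  a_2 = -21/2
  x^1: 6 a_3 + 10 a_1 = 0  ->  6 a_3 = -10 a_1 = -30  ->  a_3 = -5
  x^2: 12 a_4 + 11 a_2 = 0  ->  12 a_4 = -11 a_2 = 231/2  ->  a_4 = 77/8
  x^3: 20 a_5 + 10 a_3 = 0  ->  20 a_5 = -10 a_3 = 50  ->  a_5 = 5/2
  x^4: 30 a_6 + 7 a_4 = 0  ->  30 a_6 = -7 a_4 = -539/8  ->  a_6 = -539/240
Truncated series: y(x) = 3 + 3 x - (21/2) x^2 - 5 x^3 + (77/8) x^4 + (5/2) x^5 - (539/240) x^6 + O(x^7).

a_0 = 3; a_1 = 3; a_2 = -21/2; a_3 = -5; a_4 = 77/8; a_5 = 5/2; a_6 = -539/240


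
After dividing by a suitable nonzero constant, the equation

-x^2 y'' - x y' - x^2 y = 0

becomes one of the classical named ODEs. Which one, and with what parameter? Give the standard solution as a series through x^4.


All three coefficients share the factor -1; dividing through by -1 gives  x^2 y'' + x y' + x^2 y = 0.
This matches the Bessel equation x^2 y'' + x y' + (x^2 - nu^2) y = 0 with nu^2 = 0, so nu = 0; the solution bounded at x = 0 is J_0(x).
Frobenius at x = 0: indicial roots ±nu; for r = nu the recurrence k(k + 2nu) c_k = -c_{k-2} gives the standard series J_nu(x) = sum_{k>=0} (-1)^k / (k! (k+nu)!) (x/2)^(2k+nu). Evaluate the first 3 terms:
  k = 0: (-1)^0 / (0! * 0! * 2^0) x^0 = 1/(1*1*1) x^0 = (1) x^0
  k = 1: (-1)^1 / (1! * 1! * 2^2) x^2 = -1/(1*1*4) x^2 = (-1/4) x^2
  k = 2: (-1)^2 / (2! * 2! * 2^4) x^4 = 1/(2*2*16) x^4 = (1/64) x^4
Hence J_0(x) = x^4/64 - x^2/4 + 1 + ....

J_0(x); series = x^4/64 - x^2/4 + 1


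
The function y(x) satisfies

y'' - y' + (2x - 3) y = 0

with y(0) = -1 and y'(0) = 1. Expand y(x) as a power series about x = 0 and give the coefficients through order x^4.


Ansatz: y(x) = sum_{n>=0} a_n x^n, so y'(x) = sum_{n>=1} n a_n x^(n-1) and y''(x) = sum_{n>=2} n(n-1) a_n x^(n-2).
Substitute into P(x) y'' + Q(x) y' + R(x) y = 0 with P(x) = 1, Q(x) = -1, R(x) = 2x - 3, and match powers of x.
Initial conditions: a_0 = -1, a_1 = 1.
Setting the coefficient of each power of x to zero and solving order by order (substituting the coefficients already found):
  x^0: 2 a_2 - a_1 - 3 a_0 = 0  ->  2 a_2 = a_1 + 3 a_0 = -2  ->  a_2 = -1
  x^1: 6 a_3 - 2 a_2 - 3 a_1 + 2 a_0 = 0  ->  6 a_3 = 2 a_2 + 3 a_1 - 2 a_0 = 3  ->  a_3 = 1/2
  x^2: 12 a_4 - 3 a_3 - 3 a_2 + 2 a_1 = 0  ->  12 a_4 = 3 a_3 + 3 a_2 - 2 a_1 = -7/2  ->  a_4 = -7/24
Truncated series: y(x) = -1 + x - x^2 + (1/2) x^3 - (7/24) x^4 + O(x^5).

a_0 = -1; a_1 = 1; a_2 = -1; a_3 = 1/2; a_4 = -7/24


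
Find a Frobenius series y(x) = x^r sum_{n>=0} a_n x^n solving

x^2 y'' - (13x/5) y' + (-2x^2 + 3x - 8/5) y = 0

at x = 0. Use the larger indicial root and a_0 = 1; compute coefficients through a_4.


Write in Frobenius form y'' + (p(x)/x) y' + (q(x)/x^2) y = 0:
  p(x) = -13/5,  q(x) = -2x^2 + 3x - 8/5.
Indicial equation: r(r-1) + (-13/5) r + (-8/5) = 0 -> roots r_1 = 4, r_2 = -2/5.
Take r = r_1 = 4. Let y(x) = x^r sum_{n>=0} a_n x^n with a_0 = 1.
Substitute y = x^r sum a_n x^n and match x^{r+n}. The recurrence is
  D(n) a_n + 3 a_{n-1} - 2 a_{n-2} = 0,  where D(n) = (r+n)(r+n-1) + (-13/5)(r+n) + (-8/5).
  a_n = [-3 a_{n-1} + 2 a_{n-2}] / D(n).
Since the indicial polynomial factors as (r - r_1)(r - r_2), D(n) = (r_1 + n - r_1)(r_1 + n - r_2) = n(n + 22/5).
Evaluating step by step (a_0 = 1):
  n = 1: D(1) = 1(1 + 22/5) = 27/5; numerator = -3(1) = -3; a_1 = (-3)/(27/5) = -5/9
  n = 2: D(2) = 2(2 + 22/5) = 64/5; numerator = -3(-5/9) + 2(1) = 11/3; a_2 = (11/3)/(64/5) = 55/192
  n = 3: D(3) = 3(3 + 22/5) = 111/5; numerator = -3(55/192) + 2(-5/9) = -1135/576; a_3 = (-1135/576)/(111/5) = -5675/63936
  n = 4: D(4) = 4(4 + 22/5) = 168/5; numerator = -3(-5675/63936) + 2(55/192) = 17885/21312; a_4 = (17885/21312)/(168/5) = 12775/511488

r = 4; a_0 = 1; a_1 = -5/9; a_2 = 55/192; a_3 = -5675/63936; a_4 = 12775/511488


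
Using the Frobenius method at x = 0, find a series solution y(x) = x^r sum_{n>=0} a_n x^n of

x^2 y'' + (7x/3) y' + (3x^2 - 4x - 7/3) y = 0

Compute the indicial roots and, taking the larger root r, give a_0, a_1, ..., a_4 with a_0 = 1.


Write in Frobenius form y'' + (p(x)/x) y' + (q(x)/x^2) y = 0:
  p(x) = 7/3,  q(x) = 3x^2 - 4x - 7/3.
Indicial equation: r(r-1) + (7/3) r + (-7/3) = 0 -> roots r_1 = 1, r_2 = -7/3.
Take r = r_1 = 1. Let y(x) = x^r sum_{n>=0} a_n x^n with a_0 = 1.
Substitute y = x^r sum a_n x^n and match x^{r+n}. The recurrence is
  D(n) a_n - 4 a_{n-1} + 3 a_{n-2} = 0,  where D(n) = (r+n)(r+n-1) + (7/3)(r+n) + (-7/3).
  a_n = [4 a_{n-1} - 3 a_{n-2}] / D(n).
Since the indicial polynomial factors as (r - r_1)(r - r_2), D(n) = (r_1 + n - r_1)(r_1 + n - r_2) = n(n + 10/3).
Evaluating step by step (a_0 = 1):
  n = 1: D(1) = 1(1 + 10/3) = 13/3; numerator = 4(1) = 4; a_1 = (4)/(13/3) = 12/13
  n = 2: D(2) = 2(2 + 10/3) = 32/3; numerator = 4(12/13) - 3(1) = 9/13; a_2 = (9/13)/(32/3) = 27/416
  n = 3: D(3) = 3(3 + 10/3) = 19; numerator = 4(27/416) - 3(12/13) = -261/104; a_3 = (-261/104)/(19) = -261/1976
  n = 4: D(4) = 4(4 + 10/3) = 88/3; numerator = 4(-261/1976) - 3(27/416) = -5715/7904; a_4 = (-5715/7904)/(88/3) = -17145/695552

r = 1; a_0 = 1; a_1 = 12/13; a_2 = 27/416; a_3 = -261/1976; a_4 = -17145/695552


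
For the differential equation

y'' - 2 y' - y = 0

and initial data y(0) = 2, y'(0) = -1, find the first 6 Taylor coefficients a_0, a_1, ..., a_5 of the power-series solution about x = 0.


Ansatz: y(x) = sum_{n>=0} a_n x^n, so y'(x) = sum_{n>=1} n a_n x^(n-1) and y''(x) = sum_{n>=2} n(n-1) a_n x^(n-2).
Substitute into P(x) y'' + Q(x) y' + R(x) y = 0 with P(x) = 1, Q(x) = -2, R(x) = -1, and match powers of x.
Initial conditions: a_0 = 2, a_1 = -1.
Setting the coefficient of each power of x to zero and solving order by order (substituting the coefficients already found):
  x^0: 2 a_2 - 2 a_1 - a_0 = 0  ->  2 a_2 = 2 a_1 + a_0 = 0  ->  a_2 = 0
  x^1: 6 a_3 - 4 a_2 - a_1 = 0  ->  6 a_3 = 4 a_2 + a_1 = -1  ->  a_3 = -1/6
  x^2: 12 a_4 - 6 a_3 - a_2 = 0  ->  12 a_4 = 6 a_3 + a_2 = -1  ->  a_4 = -1/12
  x^3: 20 a_5 - 8 a_4 - a_3 = 0  ->  20 a_5 = 8 a_4 + a_3 = -5/6  ->  a_5 = -1/24
Truncated series: y(x) = 2 - x - (1/6) x^3 - (1/12) x^4 - (1/24) x^5 + O(x^6).

a_0 = 2; a_1 = -1; a_2 = 0; a_3 = -1/6; a_4 = -1/12; a_5 = -1/24


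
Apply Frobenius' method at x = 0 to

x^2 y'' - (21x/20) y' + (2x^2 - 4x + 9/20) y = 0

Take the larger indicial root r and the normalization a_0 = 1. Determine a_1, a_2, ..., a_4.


Write in Frobenius form y'' + (p(x)/x) y' + (q(x)/x^2) y = 0:
  p(x) = -21/20,  q(x) = 2x^2 - 4x + 9/20.
Indicial equation: r(r-1) + (-21/20) r + (9/20) = 0 -> roots r_1 = 9/5, r_2 = 1/4.
Take r = r_1 = 9/5. Let y(x) = x^r sum_{n>=0} a_n x^n with a_0 = 1.
Substitute y = x^r sum a_n x^n and match x^{r+n}. The recurrence is
  D(n) a_n - 4 a_{n-1} + 2 a_{n-2} = 0,  where D(n) = (r+n)(r+n-1) + (-21/20)(r+n) + (9/20).
  a_n = [4 a_{n-1} - 2 a_{n-2}] / D(n).
Since the indicial polynomial factors as (r - r_1)(r - r_2), D(n) = (r_1 + n - r_1)(r_1 + n - r_2) = n(n + 31/20).
Evaluating step by step (a_0 = 1):
  n = 1: D(1) = 1(1 + 31/20) = 51/20; numerator = 4(1) = 4; a_1 = (4)/(51/20) = 80/51
  n = 2: D(2) = 2(2 + 31/20) = 71/10; numerator = 4(80/51) - 2(1) = 218/51; a_2 = (218/51)/(71/10) = 2180/3621
  n = 3: D(3) = 3(3 + 31/20) = 273/20; numerator = 4(2180/3621) - 2(80/51) = -880/1207; a_3 = (-880/1207)/(273/20) = -17600/329511
  n = 4: D(4) = 4(4 + 31/20) = 111/5; numerator = 4(-17600/329511) - 2(2180/3621) = -9160/6461; a_4 = (-9160/6461)/(111/5) = -45800/717171

r = 9/5; a_0 = 1; a_1 = 80/51; a_2 = 2180/3621; a_3 = -17600/329511; a_4 = -45800/717171


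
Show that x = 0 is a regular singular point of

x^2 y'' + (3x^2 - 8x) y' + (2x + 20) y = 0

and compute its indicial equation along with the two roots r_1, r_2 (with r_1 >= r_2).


Divide by x^2 to reach normal form y'' + P_1(x) y' + P_2(x) y = 0 with P_1(x) = 3 - 8/x and P_2(x) = 2/x + 20/x^2.
x = 0 is a singular point because the y'-coefficient 3 - 8/x has a pole at x = 0 and the y-coefficient 2/x + 20/x^2 has a pole at x = 0.
It is a regular singular point because x P_1(x) = p(x) = 3x - 8 and x^2 P_2(x) = q(x) = 2x + 20 are polynomials, hence analytic at x = 0.
p(0) = -8,  q(0) = 20.
Indicial equation: r(r-1) + p(0) r + q(0) = 0, i.e. r^2 + (p(0) - 1) r + q(0) = 0, i.e. r^2 - 9 r + 20 = 0.
Discriminant: (-9)^2 - 4(20) = 1, so r = (9 ± 1)/2.
Solving: r_1 = 5, r_2 = 4.

indicial: r^2 - 9 r + 20 = 0; roots r_1 = 5, r_2 = 4


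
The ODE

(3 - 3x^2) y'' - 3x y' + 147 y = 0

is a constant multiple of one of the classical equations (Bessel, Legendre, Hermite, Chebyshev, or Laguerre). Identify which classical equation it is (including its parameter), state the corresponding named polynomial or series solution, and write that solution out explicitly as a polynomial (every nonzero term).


All three coefficients share the factor 3; dividing through by 3 gives  (1 - x^2) y'' - x y' + 49 y = 0.
This matches the Chebyshev equation (1 - x^2) y'' - x y' + n^2 y = 0 (note the -x y' term, not -2x y') with n^2 = 49, so n = 7; the polynomial solution is T_7(x).
With y = sum_k a_k x^k, matching x^k gives (k+2)(k+1) a_{k+2} = (k^2 - n^2) a_k = (k - 7)(k + 7) a_k. The right side vanishes at k = 7, so the series with the parity of 7 terminates at degree 7.
Standard normalization: leading coefficient of T_n is 2^(n-1), so a_7 = 2^6 = 64. Work downward with a_k = (k+1)(k+2) a_{k+2} / ((k - 7)(k + 7)):
  a_5 = (6)(7)(64) / ((5 - 7)(5 + 7)) = 2688/(-24) = -112
  a_3 = (4)(5)(-112) / ((3 - 7)(3 + 7)) = -2240/(-40) = 56
  a_1 = (2)(3)(56) / ((1 - 7)(1 + 7)) = 336/(-48) = -7
Hence T_7(x) = 64 x^7 - 112 x^5 + 56 x^3 - 7 x.

T_7(x); series = 64 x^7 - 112 x^5 + 56 x^3 - 7 x


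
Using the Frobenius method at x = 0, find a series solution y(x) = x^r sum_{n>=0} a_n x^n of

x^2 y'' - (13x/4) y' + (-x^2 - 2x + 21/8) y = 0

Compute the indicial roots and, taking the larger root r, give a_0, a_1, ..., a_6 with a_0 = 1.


Write in Frobenius form y'' + (p(x)/x) y' + (q(x)/x^2) y = 0:
  p(x) = -13/4,  q(x) = -x^2 - 2x + 21/8.
Indicial equation: r(r-1) + (-13/4) r + (21/8) = 0 -> roots r_1 = 7/2, r_2 = 3/4.
Take r = r_1 = 7/2. Let y(x) = x^r sum_{n>=0} a_n x^n with a_0 = 1.
Substitute y = x^r sum a_n x^n and match x^{r+n}. The recurrence is
  D(n) a_n - 2 a_{n-1} - 1 a_{n-2} = 0,  where D(n) = (r+n)(r+n-1) + (-13/4)(r+n) + (21/8).
  a_n = [2 a_{n-1} + 1 a_{n-2}] / D(n).
Since the indicial polynomial factors as (r - r_1)(r - r_2), D(n) = (r_1 + n - r_1)(r_1 + n - r_2) = n(n + 11/4).
Evaluating step by step (a_0 = 1):
  n = 1: D(1) = 1(1 + 11/4) = 15/4; numerator = 2(1) = 2; a_1 = (2)/(15/4) = 8/15
  n = 2: D(2) = 2(2 + 11/4) = 19/2; numerator = 2(8/15) + 1(1) = 31/15; a_2 = (31/15)/(19/2) = 62/285
  n = 3: D(3) = 3(3 + 11/4) = 69/4; numerator = 2(62/285) + 1(8/15) = 92/95; a_3 = (92/95)/(69/4) = 16/285
  n = 4: D(4) = 4(4 + 11/4) = 27; numerator = 2(16/285) + 1(62/285) = 94/285; a_4 = (94/285)/(27) = 94/7695
  n = 5: D(5) = 5(5 + 11/4) = 155/4; numerator = 2(94/7695) + 1(16/285) = 124/1539; a_5 = (124/1539)/(155/4) = 16/7695
  n = 6: D(6) = 6(6 + 11/4) = 105/2; numerator = 2(16/7695) + 1(94/7695) = 14/855; a_6 = (14/855)/(105/2) = 4/12825

r = 7/2; a_0 = 1; a_1 = 8/15; a_2 = 62/285; a_3 = 16/285; a_4 = 94/7695; a_5 = 16/7695; a_6 = 4/12825


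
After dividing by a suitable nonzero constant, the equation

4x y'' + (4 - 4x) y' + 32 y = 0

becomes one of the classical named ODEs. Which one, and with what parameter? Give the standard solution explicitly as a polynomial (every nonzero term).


All three coefficients share the factor 4; dividing through by 4 gives  x y'' + (1 - x) y' + 8 y = 0.
This matches the Laguerre equation x y'' + (1 - x) y' + n y = 0 with n = 8; the polynomial solution is L_8(x).
With y = sum_k a_k x^k, matching x^k gives (k+1)k a_{k+1} + (k+1) a_{k+1} - k a_k + n a_k = 0, i.e. (k+1)^2 a_{k+1} = (k - n) a_k = (k - 8) a_k. The right side vanishes at k = 8, so the series terminates at degree 8.
Standard normalization L_n(0) = 1 gives a_0 = 1. Work upward with a_{k+1} = (k - 8) a_k / (k+1)^2:
  a_1 = (0 - 8)(1) / 1^2 = -8/1 = -8
  a_2 = (1 - 8)(-8) / 2^2 = 56/4 = 14
  a_3 = (2 - 8)(14) / 3^2 = -84/9 = -28/3
  a_4 = (3 - 8)(-28/3) / 4^2 = (140/3)/16 = 35/12
  a_5 = (4 - 8)(35/12) / 5^2 = (-35/3)/25 = -7/15
  a_6 = (5 - 8)(-7/15) / 6^2 = (7/5)/36 = 7/180
  a_7 = (6 - 8)(7/180) / 7^2 = (-7/90)/49 = -1/630
  a_8 = (7 - 8)(-1/630) / 8^2 = (1/630)/64 = 1/40320
Hence L_8(x) = x^8/40320 - x^7/630 + 7 x^6/180 - 7 x^5/15 + 35 x^4/12 - 28 x^3/3 + 14 x^2 - 8 x + 1.

L_8(x); series = x^8/40320 - x^7/630 + 7 x^6/180 - 7 x^5/15 + 35 x^4/12 - 28 x^3/3 + 14 x^2 - 8 x + 1
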